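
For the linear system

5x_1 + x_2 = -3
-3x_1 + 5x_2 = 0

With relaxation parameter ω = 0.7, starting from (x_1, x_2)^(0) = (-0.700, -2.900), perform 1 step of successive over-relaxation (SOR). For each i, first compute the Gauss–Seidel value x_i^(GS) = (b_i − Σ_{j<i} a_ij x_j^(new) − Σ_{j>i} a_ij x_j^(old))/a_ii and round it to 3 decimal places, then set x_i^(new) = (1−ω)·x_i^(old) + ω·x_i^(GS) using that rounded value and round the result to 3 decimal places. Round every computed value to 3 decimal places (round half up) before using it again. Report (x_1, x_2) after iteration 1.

Iteration 1:
  x_1: GS value = (-3 - (1)·-2.900) / (5) = -0.020;  x_1 ← (1−ω)·-0.700 + ω·-0.020 = -0.224
  x_2: GS value = (0 - (-3)·-0.224) / (5) = -0.134;  x_2 ← (1−ω)·-2.900 + ω·-0.134 = -0.964

(-0.224, -0.964)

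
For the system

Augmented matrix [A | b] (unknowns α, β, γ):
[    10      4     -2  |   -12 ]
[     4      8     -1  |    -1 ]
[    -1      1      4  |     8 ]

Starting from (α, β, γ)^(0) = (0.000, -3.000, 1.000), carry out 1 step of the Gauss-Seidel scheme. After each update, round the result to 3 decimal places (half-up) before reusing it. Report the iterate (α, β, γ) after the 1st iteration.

(0.200, -0.100, 2.075)

Iteration 1:
  α = (-12 - (4)·-3.000 - (-2)·1.000) / (10) = 0.200
  β = (-1 - (4)·0.200 - (-1)·1.000) / (8) = -0.100
  γ = (8 - (-1)·0.200 - (1)·-0.100) / (4) = 2.075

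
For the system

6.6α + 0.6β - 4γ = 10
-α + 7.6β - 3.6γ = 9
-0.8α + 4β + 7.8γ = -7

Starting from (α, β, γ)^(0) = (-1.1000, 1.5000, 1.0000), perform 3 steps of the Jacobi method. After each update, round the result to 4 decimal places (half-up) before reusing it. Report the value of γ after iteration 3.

Iteration 1:
  α = (10 - (0.6)·1.5000 - (-4)·1.0000) / (6.6) = 1.9848
  β = (9 - (-1)·-1.1000 - (-3.6)·1.0000) / (7.6) = 1.5132
  γ = (-7 - (-0.8)·-1.1000 - (4)·1.5000) / (7.8) = -1.7795
Iteration 2:
  α = (10 - (0.6)·1.5132 - (-4)·-1.7795) / (6.6) = 0.2991
  β = (9 - (-1)·1.9848 - (-3.6)·-1.7795) / (7.6) = 0.6024
  γ = (-7 - (-0.8)·1.9848 - (4)·1.5132) / (7.8) = -1.4699
Iteration 3:
  α = (10 - (0.6)·0.6024 - (-4)·-1.4699) / (6.6) = 0.5695
  β = (9 - (-1)·0.2991 - (-3.6)·-1.4699) / (7.6) = 0.5273
  γ = (-7 - (-0.8)·0.2991 - (4)·0.6024) / (7.8) = -1.1757

-1.1757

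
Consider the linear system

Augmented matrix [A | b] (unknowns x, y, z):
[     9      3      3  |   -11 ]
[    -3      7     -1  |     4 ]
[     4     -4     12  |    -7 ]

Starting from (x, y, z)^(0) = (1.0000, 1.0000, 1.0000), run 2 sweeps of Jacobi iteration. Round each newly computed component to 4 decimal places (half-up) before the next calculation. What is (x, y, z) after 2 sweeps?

(-1.4088, -0.3214, 0.4273)

Iteration 1:
  x = (-11 - (3)·1.0000 - (3)·1.0000) / (9) = -1.8889
  y = (4 - (-3)·1.0000 - (-1)·1.0000) / (7) = 1.1429
  z = (-7 - (4)·1.0000 - (-4)·1.0000) / (12) = -0.5833
Iteration 2:
  x = (-11 - (3)·1.1429 - (3)·-0.5833) / (9) = -1.4088
  y = (4 - (-3)·-1.8889 - (-1)·-0.5833) / (7) = -0.3214
  z = (-7 - (4)·-1.8889 - (-4)·1.1429) / (12) = 0.4273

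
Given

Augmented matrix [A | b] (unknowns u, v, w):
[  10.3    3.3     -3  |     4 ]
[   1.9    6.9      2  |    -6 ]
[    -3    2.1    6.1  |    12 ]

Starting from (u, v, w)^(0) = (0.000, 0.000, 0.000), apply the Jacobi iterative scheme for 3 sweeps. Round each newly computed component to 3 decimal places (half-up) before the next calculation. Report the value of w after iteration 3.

Iteration 1:
  u = (4 - (3.3)·0.000 - (-3)·0.000) / (10.3) = 0.388
  v = (-6 - (1.9)·0.000 - (2)·0.000) / (6.9) = -0.870
  w = (12 - (-3)·0.000 - (2.1)·0.000) / (6.1) = 1.967
Iteration 2:
  u = (4 - (3.3)·-0.870 - (-3)·1.967) / (10.3) = 1.240
  v = (-6 - (1.9)·0.388 - (2)·1.967) / (6.9) = -1.547
  w = (12 - (-3)·0.388 - (2.1)·-0.870) / (6.1) = 2.458
Iteration 3:
  u = (4 - (3.3)·-1.547 - (-3)·2.458) / (10.3) = 1.600
  v = (-6 - (1.9)·1.240 - (2)·2.458) / (6.9) = -1.923
  w = (12 - (-3)·1.240 - (2.1)·-1.547) / (6.1) = 3.110

3.110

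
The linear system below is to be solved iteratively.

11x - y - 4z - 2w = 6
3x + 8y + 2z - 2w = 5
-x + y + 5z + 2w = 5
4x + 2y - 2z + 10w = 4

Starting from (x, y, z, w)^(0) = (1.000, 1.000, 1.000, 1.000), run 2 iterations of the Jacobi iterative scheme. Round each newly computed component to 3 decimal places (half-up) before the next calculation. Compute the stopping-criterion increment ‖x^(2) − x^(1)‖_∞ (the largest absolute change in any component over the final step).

0.586

Iteration 1:
  x = (6 - (-1)·1.000 - (-4)·1.000 - (-2)·1.000) / (11) = 1.182
  y = (5 - (3)·1.000 - (2)·1.000 - (-2)·1.000) / (8) = 0.250
  z = (5 - (-1)·1.000 - (1)·1.000 - (2)·1.000) / (5) = 0.600
  w = (4 - (4)·1.000 - (2)·1.000 - (-2)·1.000) / (10) = 0.000
Iteration 2:
  x = (6 - (-1)·0.250 - (-4)·0.600 - (-2)·0.000) / (11) = 0.786
  y = (5 - (3)·1.182 - (2)·0.600 - (-2)·0.000) / (8) = 0.032
  z = (5 - (-1)·1.182 - (1)·0.250 - (2)·0.000) / (5) = 1.186
  w = (4 - (4)·1.182 - (2)·0.250 - (-2)·0.600) / (10) = -0.003
Change: (-0.396, -0.218, 0.586, -0.003) → max |·| = 0.586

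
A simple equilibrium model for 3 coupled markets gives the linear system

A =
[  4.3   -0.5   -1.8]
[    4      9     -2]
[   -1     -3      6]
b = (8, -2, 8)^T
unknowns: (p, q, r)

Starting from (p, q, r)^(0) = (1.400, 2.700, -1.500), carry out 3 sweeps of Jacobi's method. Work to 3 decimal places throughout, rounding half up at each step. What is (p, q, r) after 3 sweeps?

Iteration 1:
  p = (8 - (-0.5)·2.700 - (-1.8)·-1.500) / (4.3) = 1.547
  q = (-2 - (4)·1.400 - (-2)·-1.500) / (9) = -1.178
  r = (8 - (-1)·1.400 - (-3)·2.700) / (6) = 2.917
Iteration 2:
  p = (8 - (-0.5)·-1.178 - (-1.8)·2.917) / (4.3) = 2.945
  q = (-2 - (4)·1.547 - (-2)·2.917) / (9) = -0.262
  r = (8 - (-1)·1.547 - (-3)·-1.178) / (6) = 1.002
Iteration 3:
  p = (8 - (-0.5)·-0.262 - (-1.8)·1.002) / (4.3) = 2.249
  q = (-2 - (4)·2.945 - (-2)·1.002) / (9) = -1.308
  r = (8 - (-1)·2.945 - (-3)·-0.262) / (6) = 1.693

(2.249, -1.308, 1.693)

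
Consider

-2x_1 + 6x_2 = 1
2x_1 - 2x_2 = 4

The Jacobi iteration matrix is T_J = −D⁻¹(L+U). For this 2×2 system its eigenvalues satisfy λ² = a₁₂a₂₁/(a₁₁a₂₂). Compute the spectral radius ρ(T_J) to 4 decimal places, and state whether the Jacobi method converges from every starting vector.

a₁₂a₂₁/(a₁₁a₂₂) = (6)·(2) / ((-2)·(-2)) = 3.000000
ρ = √|3.000000| = √3.000000 = 1.7321
ρ > 1, so Jacobi diverges

1.7321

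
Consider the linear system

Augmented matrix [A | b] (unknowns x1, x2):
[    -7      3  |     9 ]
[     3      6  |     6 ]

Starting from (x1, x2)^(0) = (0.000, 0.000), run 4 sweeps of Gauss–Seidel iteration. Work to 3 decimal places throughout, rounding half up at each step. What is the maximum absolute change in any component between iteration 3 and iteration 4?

0.032

Iteration 1:
  x1 = (9 - (3)·0.000) / (-7) = -1.286
  x2 = (6 - (3)·-1.286) / (6) = 1.643
Iteration 2:
  x1 = (9 - (3)·1.643) / (-7) = -0.582
  x2 = (6 - (3)·-0.582) / (6) = 1.291
Iteration 3:
  x1 = (9 - (3)·1.291) / (-7) = -0.732
  x2 = (6 - (3)·-0.732) / (6) = 1.366
Iteration 4:
  x1 = (9 - (3)·1.366) / (-7) = -0.700
  x2 = (6 - (3)·-0.700) / (6) = 1.350
Change: (0.032, -0.016) → max |·| = 0.032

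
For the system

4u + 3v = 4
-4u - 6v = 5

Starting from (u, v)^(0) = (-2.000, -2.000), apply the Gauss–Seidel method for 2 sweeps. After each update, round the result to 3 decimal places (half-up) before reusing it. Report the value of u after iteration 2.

2.875

Iteration 1:
  u = (4 - (3)·-2.000) / (4) = 2.500
  v = (5 - (-4)·2.500) / (-6) = -2.500
Iteration 2:
  u = (4 - (3)·-2.500) / (4) = 2.875
  v = (5 - (-4)·2.875) / (-6) = -2.750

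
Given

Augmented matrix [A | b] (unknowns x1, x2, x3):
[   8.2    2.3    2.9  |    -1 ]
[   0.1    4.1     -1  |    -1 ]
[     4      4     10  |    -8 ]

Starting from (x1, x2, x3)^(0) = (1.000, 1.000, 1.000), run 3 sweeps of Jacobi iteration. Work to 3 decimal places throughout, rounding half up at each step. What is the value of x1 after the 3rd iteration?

Iteration 1:
  x1 = (-1 - (2.3)·1.000 - (2.9)·1.000) / (8.2) = -0.756
  x2 = (-1 - (0.1)·1.000 - (-1)·1.000) / (4.1) = -0.024
  x3 = (-8 - (4)·1.000 - (4)·1.000) / (10) = -1.600
Iteration 2:
  x1 = (-1 - (2.3)·-0.024 - (2.9)·-1.600) / (8.2) = 0.451
  x2 = (-1 - (0.1)·-0.756 - (-1)·-1.600) / (4.1) = -0.616
  x3 = (-8 - (4)·-0.756 - (4)·-0.024) / (10) = -0.488
Iteration 3:
  x1 = (-1 - (2.3)·-0.616 - (2.9)·-0.488) / (8.2) = 0.223
  x2 = (-1 - (0.1)·0.451 - (-1)·-0.488) / (4.1) = -0.374
  x3 = (-8 - (4)·0.451 - (4)·-0.616) / (10) = -0.734

0.223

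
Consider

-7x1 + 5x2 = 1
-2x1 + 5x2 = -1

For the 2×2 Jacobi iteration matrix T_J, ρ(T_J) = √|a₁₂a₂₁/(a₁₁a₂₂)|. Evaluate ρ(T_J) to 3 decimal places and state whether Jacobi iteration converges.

0.535

a₁₂a₂₁/(a₁₁a₂₂) = (5)·(-2) / ((-7)·(5)) = 0.285714
ρ = √|0.285714| = √0.285714 = 0.535
ρ < 1, so Jacobi converges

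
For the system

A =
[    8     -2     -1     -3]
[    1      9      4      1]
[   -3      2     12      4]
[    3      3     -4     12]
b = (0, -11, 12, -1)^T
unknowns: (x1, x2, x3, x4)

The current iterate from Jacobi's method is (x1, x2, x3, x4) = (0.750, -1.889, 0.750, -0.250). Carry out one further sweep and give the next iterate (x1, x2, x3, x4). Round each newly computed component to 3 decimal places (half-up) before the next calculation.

(-0.472, -1.611, 1.586, 0.451)

One sweep:
  x1 = (0 - (-2)·-1.889 - (-1)·0.750 - (-3)·-0.250) / (8) = -0.472
  x2 = (-11 - (1)·0.750 - (4)·0.750 - (1)·-0.250) / (9) = -1.611
  x3 = (12 - (-3)·0.750 - (2)·-1.889 - (4)·-0.250) / (12) = 1.586
  x4 = (-1 - (3)·0.750 - (3)·-1.889 - (-4)·0.750) / (12) = 0.451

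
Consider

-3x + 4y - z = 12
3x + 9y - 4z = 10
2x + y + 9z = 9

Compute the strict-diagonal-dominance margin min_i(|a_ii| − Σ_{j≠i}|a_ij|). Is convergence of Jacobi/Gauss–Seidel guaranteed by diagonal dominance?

-2

row 1: |-3| − (4+1) = -2
row 2: |9| − (3+4) = 2
row 3: |9| − (2+1) = 6
minimum over rows = -2 → not strictly diagonally dominant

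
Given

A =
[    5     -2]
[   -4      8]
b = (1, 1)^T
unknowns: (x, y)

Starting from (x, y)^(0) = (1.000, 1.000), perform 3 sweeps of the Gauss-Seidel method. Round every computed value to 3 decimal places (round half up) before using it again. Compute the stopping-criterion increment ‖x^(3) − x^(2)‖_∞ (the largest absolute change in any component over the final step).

Iteration 1:
  x = (1 - (-2)·1.000) / (5) = 0.600
  y = (1 - (-4)·0.600) / (8) = 0.425
Iteration 2:
  x = (1 - (-2)·0.425) / (5) = 0.370
  y = (1 - (-4)·0.370) / (8) = 0.310
Iteration 3:
  x = (1 - (-2)·0.310) / (5) = 0.324
  y = (1 - (-4)·0.324) / (8) = 0.287
Change: (-0.046, -0.023) → max |·| = 0.046

0.046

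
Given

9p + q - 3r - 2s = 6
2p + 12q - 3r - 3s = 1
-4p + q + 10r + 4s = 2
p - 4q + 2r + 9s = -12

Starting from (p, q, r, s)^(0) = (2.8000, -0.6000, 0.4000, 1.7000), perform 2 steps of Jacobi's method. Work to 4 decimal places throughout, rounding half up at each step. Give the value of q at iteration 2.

Iteration 1:
  p = (6 - (1)·-0.6000 - (-3)·0.4000 - (-2)·1.7000) / (9) = 1.2444
  q = (1 - (2)·2.8000 - (-3)·0.4000 - (-3)·1.7000) / (12) = 0.1417
  r = (2 - (-4)·2.8000 - (1)·-0.6000 - (4)·1.7000) / (10) = 0.7000
  s = (-12 - (1)·2.8000 - (-4)·-0.6000 - (2)·0.4000) / (9) = -2.0000
Iteration 2:
  p = (6 - (1)·0.1417 - (-3)·0.7000 - (-2)·-2.0000) / (9) = 0.4398
  q = (1 - (2)·1.2444 - (-3)·0.7000 - (-3)·-2.0000) / (12) = -0.4491
  r = (2 - (-4)·1.2444 - (1)·0.1417 - (4)·-2.0000) / (10) = 1.4836
  s = (-12 - (1)·1.2444 - (-4)·0.1417 - (2)·0.7000) / (9) = -1.5642

-0.4491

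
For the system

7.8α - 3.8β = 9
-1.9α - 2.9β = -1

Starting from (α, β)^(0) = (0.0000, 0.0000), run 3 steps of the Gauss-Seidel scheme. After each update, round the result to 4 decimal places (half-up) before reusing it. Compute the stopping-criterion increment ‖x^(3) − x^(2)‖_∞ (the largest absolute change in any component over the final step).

0.0639

Iteration 1:
  α = (9 - (-3.8)·0.0000) / (7.8) = 1.1538
  β = (-1 - (-1.9)·1.1538) / (-2.9) = -0.4111
Iteration 2:
  α = (9 - (-3.8)·-0.4111) / (7.8) = 0.9536
  β = (-1 - (-1.9)·0.9536) / (-2.9) = -0.2799
Iteration 3:
  α = (9 - (-3.8)·-0.2799) / (7.8) = 1.0175
  β = (-1 - (-1.9)·1.0175) / (-2.9) = -0.3218
Change: (0.0639, -0.0419) → max |·| = 0.0639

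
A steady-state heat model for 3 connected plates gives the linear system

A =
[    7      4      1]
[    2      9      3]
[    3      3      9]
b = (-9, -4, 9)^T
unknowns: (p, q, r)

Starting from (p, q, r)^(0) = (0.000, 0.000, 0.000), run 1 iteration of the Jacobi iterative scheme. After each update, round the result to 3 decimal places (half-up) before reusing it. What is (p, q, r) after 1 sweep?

Iteration 1:
  p = (-9 - (4)·0.000 - (1)·0.000) / (7) = -1.286
  q = (-4 - (2)·0.000 - (3)·0.000) / (9) = -0.444
  r = (9 - (3)·0.000 - (3)·0.000) / (9) = 1.000

(-1.286, -0.444, 1.000)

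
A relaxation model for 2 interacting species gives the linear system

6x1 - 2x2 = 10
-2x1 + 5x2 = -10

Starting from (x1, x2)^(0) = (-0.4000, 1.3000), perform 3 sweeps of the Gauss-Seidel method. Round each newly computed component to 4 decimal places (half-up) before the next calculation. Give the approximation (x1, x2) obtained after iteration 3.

(1.1707, -1.5317)

Iteration 1:
  x1 = (10 - (-2)·1.3000) / (6) = 2.1000
  x2 = (-10 - (-2)·2.1000) / (5) = -1.1600
Iteration 2:
  x1 = (10 - (-2)·-1.1600) / (6) = 1.2800
  x2 = (-10 - (-2)·1.2800) / (5) = -1.4880
Iteration 3:
  x1 = (10 - (-2)·-1.4880) / (6) = 1.1707
  x2 = (-10 - (-2)·1.1707) / (5) = -1.5317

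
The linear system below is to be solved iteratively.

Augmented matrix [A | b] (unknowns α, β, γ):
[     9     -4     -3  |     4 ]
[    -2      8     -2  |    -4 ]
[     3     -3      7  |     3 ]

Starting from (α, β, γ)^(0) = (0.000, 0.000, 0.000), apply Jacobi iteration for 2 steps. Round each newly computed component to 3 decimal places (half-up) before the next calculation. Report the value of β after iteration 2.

Iteration 1:
  α = (4 - (-4)·0.000 - (-3)·0.000) / (9) = 0.444
  β = (-4 - (-2)·0.000 - (-2)·0.000) / (8) = -0.500
  γ = (3 - (3)·0.000 - (-3)·0.000) / (7) = 0.429
Iteration 2:
  α = (4 - (-4)·-0.500 - (-3)·0.429) / (9) = 0.365
  β = (-4 - (-2)·0.444 - (-2)·0.429) / (8) = -0.282
  γ = (3 - (3)·0.444 - (-3)·-0.500) / (7) = 0.024

-0.282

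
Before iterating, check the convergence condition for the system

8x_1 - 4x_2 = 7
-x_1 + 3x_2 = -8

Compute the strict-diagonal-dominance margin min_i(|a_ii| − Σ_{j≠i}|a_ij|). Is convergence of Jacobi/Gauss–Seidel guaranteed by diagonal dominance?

2

row 1: |8| − (4) = 4
row 2: |3| − (1) = 2
minimum over rows = 2 → strictly diagonally dominant (convergence guaranteed)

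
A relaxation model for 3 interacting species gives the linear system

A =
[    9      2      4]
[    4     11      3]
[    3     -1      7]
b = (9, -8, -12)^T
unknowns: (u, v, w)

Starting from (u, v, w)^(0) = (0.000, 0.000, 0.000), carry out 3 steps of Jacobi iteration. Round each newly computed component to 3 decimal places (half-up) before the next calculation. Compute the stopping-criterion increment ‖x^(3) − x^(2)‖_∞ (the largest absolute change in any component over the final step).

0.380

Iteration 1:
  u = (9 - (2)·0.000 - (4)·0.000) / (9) = 1.000
  v = (-8 - (4)·0.000 - (3)·0.000) / (11) = -0.727
  w = (-12 - (3)·0.000 - (-1)·0.000) / (7) = -1.714
Iteration 2:
  u = (9 - (2)·-0.727 - (4)·-1.714) / (9) = 1.923
  v = (-8 - (4)·1.000 - (3)·-1.714) / (11) = -0.623
  w = (-12 - (3)·1.000 - (-1)·-0.727) / (7) = -2.247
Iteration 3:
  u = (9 - (2)·-0.623 - (4)·-2.247) / (9) = 2.137
  v = (-8 - (4)·1.923 - (3)·-2.247) / (11) = -0.814
  w = (-12 - (3)·1.923 - (-1)·-0.623) / (7) = -2.627
Change: (0.214, -0.191, -0.380) → max |·| = 0.380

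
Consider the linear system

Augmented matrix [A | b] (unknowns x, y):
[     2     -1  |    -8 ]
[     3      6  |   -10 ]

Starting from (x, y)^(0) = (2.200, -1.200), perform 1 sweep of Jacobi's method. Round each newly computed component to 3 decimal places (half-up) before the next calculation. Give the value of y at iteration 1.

Iteration 1:
  x = (-8 - (-1)·-1.200) / (2) = -4.600
  y = (-10 - (3)·2.200) / (6) = -2.767

-2.767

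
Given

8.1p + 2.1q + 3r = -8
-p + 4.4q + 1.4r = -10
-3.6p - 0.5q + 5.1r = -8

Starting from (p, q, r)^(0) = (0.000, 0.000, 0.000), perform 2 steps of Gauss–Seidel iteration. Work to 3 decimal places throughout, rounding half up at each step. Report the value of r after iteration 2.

-1.284

Iteration 1:
  p = (-8 - (2.1)·0.000 - (3)·0.000) / (8.1) = -0.988
  q = (-10 - (-1)·-0.988 - (1.4)·0.000) / (4.4) = -2.497
  r = (-8 - (-3.6)·-0.988 - (-0.5)·-2.497) / (5.1) = -2.511
Iteration 2:
  p = (-8 - (2.1)·-2.497 - (3)·-2.511) / (8.1) = 0.590
  q = (-10 - (-1)·0.590 - (1.4)·-2.511) / (4.4) = -1.340
  r = (-8 - (-3.6)·0.590 - (-0.5)·-1.340) / (5.1) = -1.284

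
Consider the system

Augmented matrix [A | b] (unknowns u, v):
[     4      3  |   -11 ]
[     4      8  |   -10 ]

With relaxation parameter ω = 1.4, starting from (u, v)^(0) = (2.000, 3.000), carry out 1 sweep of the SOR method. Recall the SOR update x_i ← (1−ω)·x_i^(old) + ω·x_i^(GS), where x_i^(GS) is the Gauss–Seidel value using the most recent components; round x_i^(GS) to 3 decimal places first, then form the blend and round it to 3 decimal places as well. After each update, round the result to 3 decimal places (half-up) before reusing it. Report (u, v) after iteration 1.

(-7.800, 2.510)

Iteration 1:
  u: GS value = (-11 - (3)·3.000) / (4) = -5.000;  u ← (1−ω)·2.000 + ω·-5.000 = -7.800
  v: GS value = (-10 - (4)·-7.800) / (8) = 2.650;  v ← (1−ω)·3.000 + ω·2.650 = 2.510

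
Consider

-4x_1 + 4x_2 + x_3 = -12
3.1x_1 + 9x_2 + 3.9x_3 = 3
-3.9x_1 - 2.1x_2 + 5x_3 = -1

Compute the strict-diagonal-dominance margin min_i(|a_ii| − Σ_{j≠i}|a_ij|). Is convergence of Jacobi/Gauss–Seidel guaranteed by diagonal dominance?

-1

row 1: |-4| − (4+1) = -1
row 2: |9| − (3.1+3.9) = 2
row 3: |5| − (3.9+2.1) = -1
minimum over rows = -1 → not strictly diagonally dominant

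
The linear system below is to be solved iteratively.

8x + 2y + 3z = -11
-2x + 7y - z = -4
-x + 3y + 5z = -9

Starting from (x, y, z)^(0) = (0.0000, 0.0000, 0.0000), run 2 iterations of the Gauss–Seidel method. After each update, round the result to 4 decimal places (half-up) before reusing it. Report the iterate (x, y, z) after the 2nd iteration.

Iteration 1:
  x = (-11 - (2)·0.0000 - (3)·0.0000) / (8) = -1.3750
  y = (-4 - (-2)·-1.3750 - (-1)·0.0000) / (7) = -0.9643
  z = (-9 - (-1)·-1.3750 - (3)·-0.9643) / (5) = -1.4964
Iteration 2:
  x = (-11 - (2)·-0.9643 - (3)·-1.4964) / (8) = -0.5728
  y = (-4 - (-2)·-0.5728 - (-1)·-1.4964) / (7) = -0.9489
  z = (-9 - (-1)·-0.5728 - (3)·-0.9489) / (5) = -1.3452

(-0.5728, -0.9489, -1.3452)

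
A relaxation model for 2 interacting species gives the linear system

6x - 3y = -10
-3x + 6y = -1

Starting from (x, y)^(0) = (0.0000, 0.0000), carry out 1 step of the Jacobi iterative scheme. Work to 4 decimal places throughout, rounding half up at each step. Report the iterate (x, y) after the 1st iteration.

(-1.6667, -0.1667)

Iteration 1:
  x = (-10 - (-3)·0.0000) / (6) = -1.6667
  y = (-1 - (-3)·0.0000) / (6) = -0.1667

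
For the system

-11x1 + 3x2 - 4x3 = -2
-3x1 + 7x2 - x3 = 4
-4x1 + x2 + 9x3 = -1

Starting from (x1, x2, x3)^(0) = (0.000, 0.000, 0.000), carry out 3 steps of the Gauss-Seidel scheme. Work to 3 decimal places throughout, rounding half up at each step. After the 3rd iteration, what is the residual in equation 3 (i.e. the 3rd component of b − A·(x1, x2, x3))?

Iteration 1:
  x1 = (-2 - (3)·0.000 - (-4)·0.000) / (-11) = 0.182
  x2 = (4 - (-3)·0.182 - (-1)·0.000) / (7) = 0.649
  x3 = (-1 - (-4)·0.182 - (1)·0.649) / (9) = -0.102
Iteration 2:
  x1 = (-2 - (3)·0.649 - (-4)·-0.102) / (-11) = 0.396
  x2 = (4 - (-3)·0.396 - (-1)·-0.102) / (7) = 0.727
  x3 = (-1 - (-4)·0.396 - (1)·0.727) / (9) = -0.016
Iteration 3:
  x1 = (-2 - (3)·0.727 - (-4)·-0.016) / (-11) = 0.386
  x2 = (4 - (-3)·0.386 - (-1)·-0.016) / (7) = 0.735
  x3 = (-1 - (-4)·0.386 - (1)·0.735) / (9) = -0.021
Residual b − A·x = (-0.043, -0.008, -0.002)

-0.002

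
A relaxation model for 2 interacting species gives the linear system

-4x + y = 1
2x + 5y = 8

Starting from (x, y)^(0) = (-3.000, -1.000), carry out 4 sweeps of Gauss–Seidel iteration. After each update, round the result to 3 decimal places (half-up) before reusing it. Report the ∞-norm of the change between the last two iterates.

0.007

Iteration 1:
  x = (1 - (1)·-1.000) / (-4) = -0.500
  y = (8 - (2)·-0.500) / (5) = 1.800
Iteration 2:
  x = (1 - (1)·1.800) / (-4) = 0.200
  y = (8 - (2)·0.200) / (5) = 1.520
Iteration 3:
  x = (1 - (1)·1.520) / (-4) = 0.130
  y = (8 - (2)·0.130) / (5) = 1.548
Iteration 4:
  x = (1 - (1)·1.548) / (-4) = 0.137
  y = (8 - (2)·0.137) / (5) = 1.545
Change: (0.007, -0.003) → max |·| = 0.007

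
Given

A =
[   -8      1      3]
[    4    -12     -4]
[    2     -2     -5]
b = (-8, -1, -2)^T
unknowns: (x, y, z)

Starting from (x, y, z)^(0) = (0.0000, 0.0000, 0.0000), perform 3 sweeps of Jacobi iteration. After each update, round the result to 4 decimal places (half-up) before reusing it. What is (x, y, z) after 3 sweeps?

(1.3229, 0.2146, 0.7508)

Iteration 1:
  x = (-8 - (1)·0.0000 - (3)·0.0000) / (-8) = 1.0000
  y = (-1 - (4)·0.0000 - (-4)·0.0000) / (-12) = 0.0833
  z = (-2 - (2)·0.0000 - (-2)·0.0000) / (-5) = 0.4000
Iteration 2:
  x = (-8 - (1)·0.0833 - (3)·0.4000) / (-8) = 1.1604
  y = (-1 - (4)·1.0000 - (-4)·0.4000) / (-12) = 0.2833
  z = (-2 - (2)·1.0000 - (-2)·0.0833) / (-5) = 0.7667
Iteration 3:
  x = (-8 - (1)·0.2833 - (3)·0.7667) / (-8) = 1.3229
  y = (-1 - (4)·1.1604 - (-4)·0.7667) / (-12) = 0.2146
  z = (-2 - (2)·1.1604 - (-2)·0.2833) / (-5) = 0.7508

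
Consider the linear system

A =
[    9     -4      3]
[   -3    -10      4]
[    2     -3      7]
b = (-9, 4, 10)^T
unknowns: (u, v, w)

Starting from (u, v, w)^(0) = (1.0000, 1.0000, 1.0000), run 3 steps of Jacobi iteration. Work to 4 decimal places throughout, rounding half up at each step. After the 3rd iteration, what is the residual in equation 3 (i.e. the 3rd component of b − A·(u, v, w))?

-0.0482

Iteration 1:
  u = (-9 - (-4)·1.0000 - (3)·1.0000) / (9) = -0.8889
  v = (4 - (-3)·1.0000 - (4)·1.0000) / (-10) = -0.3000
  w = (10 - (2)·1.0000 - (-3)·1.0000) / (7) = 1.5714
Iteration 2:
  u = (-9 - (-4)·-0.3000 - (3)·1.5714) / (9) = -1.6571
  v = (4 - (-3)·-0.8889 - (4)·1.5714) / (-10) = 0.4952
  w = (10 - (2)·-0.8889 - (-3)·-0.3000) / (7) = 1.5540
Iteration 3:
  u = (-9 - (-4)·0.4952 - (3)·1.5540) / (9) = -1.2979
  v = (4 - (-3)·-1.6571 - (4)·1.5540) / (-10) = 0.7187
  w = (10 - (2)·-1.6571 - (-3)·0.4952) / (7) = 2.1143
Residual b − A·x = (-0.7870, -1.1639, -0.0482)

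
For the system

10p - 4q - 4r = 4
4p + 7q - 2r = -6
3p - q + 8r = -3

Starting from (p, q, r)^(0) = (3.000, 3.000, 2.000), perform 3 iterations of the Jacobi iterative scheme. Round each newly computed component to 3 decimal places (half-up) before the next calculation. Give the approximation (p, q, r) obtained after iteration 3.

Iteration 1:
  p = (4 - (-4)·3.000 - (-4)·2.000) / (10) = 2.400
  q = (-6 - (4)·3.000 - (-2)·2.000) / (7) = -2.000
  r = (-3 - (3)·3.000 - (-1)·3.000) / (8) = -1.125
Iteration 2:
  p = (4 - (-4)·-2.000 - (-4)·-1.125) / (10) = -0.850
  q = (-6 - (4)·2.400 - (-2)·-1.125) / (7) = -2.550
  r = (-3 - (3)·2.400 - (-1)·-2.000) / (8) = -1.525
Iteration 3:
  p = (4 - (-4)·-2.550 - (-4)·-1.525) / (10) = -1.230
  q = (-6 - (4)·-0.850 - (-2)·-1.525) / (7) = -0.807
  r = (-3 - (3)·-0.850 - (-1)·-2.550) / (8) = -0.375

(-1.230, -0.807, -0.375)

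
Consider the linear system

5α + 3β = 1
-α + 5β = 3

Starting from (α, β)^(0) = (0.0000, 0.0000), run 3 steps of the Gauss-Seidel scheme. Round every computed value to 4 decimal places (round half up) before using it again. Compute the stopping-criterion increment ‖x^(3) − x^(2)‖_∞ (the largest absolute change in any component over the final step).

Iteration 1:
  α = (1 - (3)·0.0000) / (5) = 0.2000
  β = (3 - (-1)·0.2000) / (5) = 0.6400
Iteration 2:
  α = (1 - (3)·0.6400) / (5) = -0.1840
  β = (3 - (-1)·-0.1840) / (5) = 0.5632
Iteration 3:
  α = (1 - (3)·0.5632) / (5) = -0.1379
  β = (3 - (-1)·-0.1379) / (5) = 0.5724
Change: (0.0461, 0.0092) → max |·| = 0.0461

0.0461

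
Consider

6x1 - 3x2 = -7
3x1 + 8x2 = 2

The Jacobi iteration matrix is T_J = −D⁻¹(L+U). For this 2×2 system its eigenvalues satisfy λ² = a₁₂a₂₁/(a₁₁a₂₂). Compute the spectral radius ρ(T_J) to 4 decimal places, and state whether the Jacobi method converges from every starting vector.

0.4330

a₁₂a₂₁/(a₁₁a₂₂) = (-3)·(3) / ((6)·(8)) = -0.187500
ρ = √|-0.187500| = √0.187500 = 0.4330
ρ < 1, so Jacobi converges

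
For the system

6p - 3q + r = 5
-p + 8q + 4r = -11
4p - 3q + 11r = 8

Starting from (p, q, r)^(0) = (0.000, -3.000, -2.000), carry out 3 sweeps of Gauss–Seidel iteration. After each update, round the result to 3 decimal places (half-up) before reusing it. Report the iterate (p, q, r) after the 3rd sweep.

Iteration 1:
  p = (5 - (-3)·-3.000 - (1)·-2.000) / (6) = -0.333
  q = (-11 - (-1)·-0.333 - (4)·-2.000) / (8) = -0.417
  r = (8 - (4)·-0.333 - (-3)·-0.417) / (11) = 0.735
Iteration 2:
  p = (5 - (-3)·-0.417 - (1)·0.735) / (6) = 0.502
  q = (-11 - (-1)·0.502 - (4)·0.735) / (8) = -1.680
  r = (8 - (4)·0.502 - (-3)·-1.680) / (11) = 0.087
Iteration 3:
  p = (5 - (-3)·-1.680 - (1)·0.087) / (6) = -0.021
  q = (-11 - (-1)·-0.021 - (4)·0.087) / (8) = -1.421
  r = (8 - (4)·-0.021 - (-3)·-1.421) / (11) = 0.347

(-0.021, -1.421, 0.347)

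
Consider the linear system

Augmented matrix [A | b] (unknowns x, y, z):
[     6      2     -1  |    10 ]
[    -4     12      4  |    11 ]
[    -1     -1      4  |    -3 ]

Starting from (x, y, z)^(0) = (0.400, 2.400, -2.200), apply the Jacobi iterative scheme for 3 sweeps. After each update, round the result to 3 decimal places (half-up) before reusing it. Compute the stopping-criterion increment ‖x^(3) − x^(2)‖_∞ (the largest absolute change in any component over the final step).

0.231

Iteration 1:
  x = (10 - (2)·2.400 - (-1)·-2.200) / (6) = 0.500
  y = (11 - (-4)·0.400 - (4)·-2.200) / (12) = 1.783
  z = (-3 - (-1)·0.400 - (-1)·2.400) / (4) = -0.050
Iteration 2:
  x = (10 - (2)·1.783 - (-1)·-0.050) / (6) = 1.064
  y = (11 - (-4)·0.500 - (4)·-0.050) / (12) = 1.100
  z = (-3 - (-1)·0.500 - (-1)·1.783) / (4) = -0.179
Iteration 3:
  x = (10 - (2)·1.100 - (-1)·-0.179) / (6) = 1.270
  y = (11 - (-4)·1.064 - (4)·-0.179) / (12) = 1.331
  z = (-3 - (-1)·1.064 - (-1)·1.100) / (4) = -0.209
Change: (0.206, 0.231, -0.030) → max |·| = 0.231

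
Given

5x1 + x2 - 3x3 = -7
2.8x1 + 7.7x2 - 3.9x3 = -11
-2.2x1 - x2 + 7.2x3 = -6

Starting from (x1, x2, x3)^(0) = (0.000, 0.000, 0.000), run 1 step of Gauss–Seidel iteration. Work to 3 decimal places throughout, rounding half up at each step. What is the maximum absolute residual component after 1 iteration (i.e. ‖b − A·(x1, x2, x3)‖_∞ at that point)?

5.421

Iteration 1:
  x1 = (-7 - (1)·0.000 - (-3)·0.000) / (5) = -1.400
  x2 = (-11 - (2.8)·-1.400 - (-3.9)·0.000) / (7.7) = -0.919
  x3 = (-6 - (-2.2)·-1.400 - (-1)·-0.919) / (7.2) = -1.389
Residual b − A·x = (-3.248, -5.421, 0.002); ∞-norm = 5.421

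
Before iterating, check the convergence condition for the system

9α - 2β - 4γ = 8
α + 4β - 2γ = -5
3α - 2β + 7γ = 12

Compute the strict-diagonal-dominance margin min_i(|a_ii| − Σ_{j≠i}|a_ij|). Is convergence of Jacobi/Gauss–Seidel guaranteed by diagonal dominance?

1

row 1: |9| − (2+4) = 3
row 2: |4| − (1+2) = 1
row 3: |7| − (3+2) = 2
minimum over rows = 1 → strictly diagonally dominant (convergence guaranteed)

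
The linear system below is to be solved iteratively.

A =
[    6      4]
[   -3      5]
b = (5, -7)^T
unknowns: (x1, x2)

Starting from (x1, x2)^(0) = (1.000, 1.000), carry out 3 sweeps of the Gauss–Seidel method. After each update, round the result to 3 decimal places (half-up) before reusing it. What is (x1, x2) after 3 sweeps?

(1.087, -0.748)

Iteration 1:
  x1 = (5 - (4)·1.000) / (6) = 0.167
  x2 = (-7 - (-3)·0.167) / (5) = -1.300
Iteration 2:
  x1 = (5 - (4)·-1.300) / (6) = 1.700
  x2 = (-7 - (-3)·1.700) / (5) = -0.380
Iteration 3:
  x1 = (5 - (4)·-0.380) / (6) = 1.087
  x2 = (-7 - (-3)·1.087) / (5) = -0.748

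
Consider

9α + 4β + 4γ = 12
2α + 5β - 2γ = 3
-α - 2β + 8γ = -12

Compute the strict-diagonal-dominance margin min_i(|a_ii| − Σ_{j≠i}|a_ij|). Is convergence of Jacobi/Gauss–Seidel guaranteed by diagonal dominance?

1

row 1: |9| − (4+4) = 1
row 2: |5| − (2+2) = 1
row 3: |8| − (1+2) = 5
minimum over rows = 1 → strictly diagonally dominant (convergence guaranteed)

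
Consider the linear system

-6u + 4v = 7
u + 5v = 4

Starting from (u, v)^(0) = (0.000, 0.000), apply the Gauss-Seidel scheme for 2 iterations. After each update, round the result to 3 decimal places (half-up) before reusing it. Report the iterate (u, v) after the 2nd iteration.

(-0.478, 0.896)

Iteration 1:
  u = (7 - (4)·0.000) / (-6) = -1.167
  v = (4 - (1)·-1.167) / (5) = 1.033
Iteration 2:
  u = (7 - (4)·1.033) / (-6) = -0.478
  v = (4 - (1)·-0.478) / (5) = 0.896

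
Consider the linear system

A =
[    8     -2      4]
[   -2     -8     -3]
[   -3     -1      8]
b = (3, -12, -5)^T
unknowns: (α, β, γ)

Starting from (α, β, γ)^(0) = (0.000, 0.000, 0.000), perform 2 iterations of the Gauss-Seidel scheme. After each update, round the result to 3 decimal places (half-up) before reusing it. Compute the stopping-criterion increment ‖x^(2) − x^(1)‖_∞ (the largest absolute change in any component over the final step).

Iteration 1:
  α = (3 - (-2)·0.000 - (4)·0.000) / (8) = 0.375
  β = (-12 - (-2)·0.375 - (-3)·0.000) / (-8) = 1.406
  γ = (-5 - (-3)·0.375 - (-1)·1.406) / (8) = -0.309
Iteration 2:
  α = (3 - (-2)·1.406 - (4)·-0.309) / (8) = 0.881
  β = (-12 - (-2)·0.881 - (-3)·-0.309) / (-8) = 1.396
  γ = (-5 - (-3)·0.881 - (-1)·1.396) / (8) = -0.120
Change: (0.506, -0.010, 0.189) → max |·| = 0.506

0.506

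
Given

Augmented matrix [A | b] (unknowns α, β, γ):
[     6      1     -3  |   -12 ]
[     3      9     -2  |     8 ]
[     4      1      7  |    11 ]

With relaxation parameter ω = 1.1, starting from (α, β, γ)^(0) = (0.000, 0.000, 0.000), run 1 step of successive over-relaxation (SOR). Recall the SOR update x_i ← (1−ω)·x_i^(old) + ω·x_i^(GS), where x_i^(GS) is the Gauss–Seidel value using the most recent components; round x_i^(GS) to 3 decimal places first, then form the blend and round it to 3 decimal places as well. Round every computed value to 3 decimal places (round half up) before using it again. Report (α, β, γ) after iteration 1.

Iteration 1:
  α: GS value = (-12 - (1)·0.000 - (-3)·0.000) / (6) = -2.000;  α ← (1−ω)·0.000 + ω·-2.000 = -2.200
  β: GS value = (8 - (3)·-2.200 - (-2)·0.000) / (9) = 1.622;  β ← (1−ω)·0.000 + ω·1.622 = 1.784
  γ: GS value = (11 - (4)·-2.200 - (1)·1.784) / (7) = 2.574;  γ ← (1−ω)·0.000 + ω·2.574 = 2.831

(-2.200, 1.784, 2.831)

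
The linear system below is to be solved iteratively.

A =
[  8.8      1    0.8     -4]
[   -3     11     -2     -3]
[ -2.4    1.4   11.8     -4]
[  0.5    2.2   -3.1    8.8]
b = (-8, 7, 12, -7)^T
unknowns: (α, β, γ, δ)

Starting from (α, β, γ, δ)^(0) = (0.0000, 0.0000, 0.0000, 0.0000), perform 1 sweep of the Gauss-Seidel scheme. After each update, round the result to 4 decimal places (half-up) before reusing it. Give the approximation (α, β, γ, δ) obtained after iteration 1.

Iteration 1:
  α = (-8 - (1)·0.0000 - (0.8)·0.0000 - (-4)·0.0000) / (8.8) = -0.9091
  β = (7 - (-3)·-0.9091 - (-2)·0.0000 - (-3)·0.0000) / (11) = 0.3884
  γ = (12 - (-2.4)·-0.9091 - (1.4)·0.3884 - (-4)·0.0000) / (11.8) = 0.7860
  δ = (-7 - (0.5)·-0.9091 - (2.2)·0.3884 - (-3.1)·0.7860) / (8.8) = -0.5640

(-0.9091, 0.3884, 0.7860, -0.5640)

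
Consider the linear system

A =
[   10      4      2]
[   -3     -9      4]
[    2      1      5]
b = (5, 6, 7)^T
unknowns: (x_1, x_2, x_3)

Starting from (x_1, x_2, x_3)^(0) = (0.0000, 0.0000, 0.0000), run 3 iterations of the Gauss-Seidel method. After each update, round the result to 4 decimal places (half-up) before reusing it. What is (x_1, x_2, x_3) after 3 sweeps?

(0.3533, -0.2399, 1.3067)

Iteration 1:
  x_1 = (5 - (4)·0.0000 - (2)·0.0000) / (10) = 0.5000
  x_2 = (6 - (-3)·0.5000 - (4)·0.0000) / (-9) = -0.8333
  x_3 = (7 - (2)·0.5000 - (1)·-0.8333) / (5) = 1.3667
Iteration 2:
  x_1 = (5 - (4)·-0.8333 - (2)·1.3667) / (10) = 0.5600
  x_2 = (6 - (-3)·0.5600 - (4)·1.3667) / (-9) = -0.2459
  x_3 = (7 - (2)·0.5600 - (1)·-0.2459) / (5) = 1.2252
Iteration 3:
  x_1 = (5 - (4)·-0.2459 - (2)·1.2252) / (10) = 0.3533
  x_2 = (6 - (-3)·0.3533 - (4)·1.2252) / (-9) = -0.2399
  x_3 = (7 - (2)·0.3533 - (1)·-0.2399) / (5) = 1.3067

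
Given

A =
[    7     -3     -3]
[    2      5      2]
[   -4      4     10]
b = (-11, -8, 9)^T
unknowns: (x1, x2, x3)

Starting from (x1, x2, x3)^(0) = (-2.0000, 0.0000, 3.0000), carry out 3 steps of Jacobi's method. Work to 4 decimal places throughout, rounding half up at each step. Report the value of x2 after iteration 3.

-1.2800

Iteration 1:
  x1 = (-11 - (-3)·0.0000 - (-3)·3.0000) / (7) = -0.2857
  x2 = (-8 - (2)·-2.0000 - (2)·3.0000) / (5) = -2.0000
  x3 = (9 - (-4)·-2.0000 - (4)·0.0000) / (10) = 0.1000
Iteration 2:
  x1 = (-11 - (-3)·-2.0000 - (-3)·0.1000) / (7) = -2.3857
  x2 = (-8 - (2)·-0.2857 - (2)·0.1000) / (5) = -1.5257
  x3 = (9 - (-4)·-0.2857 - (4)·-2.0000) / (10) = 1.5857
Iteration 3:
  x1 = (-11 - (-3)·-1.5257 - (-3)·1.5857) / (7) = -1.5457
  x2 = (-8 - (2)·-2.3857 - (2)·1.5857) / (5) = -1.2800
  x3 = (9 - (-4)·-2.3857 - (4)·-1.5257) / (10) = 0.5560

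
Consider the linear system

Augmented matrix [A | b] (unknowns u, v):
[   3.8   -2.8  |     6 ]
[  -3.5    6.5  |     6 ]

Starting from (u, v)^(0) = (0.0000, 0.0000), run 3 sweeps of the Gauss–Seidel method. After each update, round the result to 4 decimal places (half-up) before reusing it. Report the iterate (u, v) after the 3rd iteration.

(3.4040, 2.7560)

Iteration 1:
  u = (6 - (-2.8)·0.0000) / (3.8) = 1.5789
  v = (6 - (-3.5)·1.5789) / (6.5) = 1.7733
Iteration 2:
  u = (6 - (-2.8)·1.7733) / (3.8) = 2.8856
  v = (6 - (-3.5)·2.8856) / (6.5) = 2.4769
Iteration 3:
  u = (6 - (-2.8)·2.4769) / (3.8) = 3.4040
  v = (6 - (-3.5)·3.4040) / (6.5) = 2.7560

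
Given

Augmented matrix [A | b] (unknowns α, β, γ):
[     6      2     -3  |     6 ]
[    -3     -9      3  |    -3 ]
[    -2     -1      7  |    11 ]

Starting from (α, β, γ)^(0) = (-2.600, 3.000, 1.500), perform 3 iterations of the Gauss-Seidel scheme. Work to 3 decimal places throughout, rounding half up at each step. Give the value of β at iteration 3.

0.395

Iteration 1:
  α = (6 - (2)·3.000 - (-3)·1.500) / (6) = 0.750
  β = (-3 - (-3)·0.750 - (3)·1.500) / (-9) = 0.583
  γ = (11 - (-2)·0.750 - (-1)·0.583) / (7) = 1.869
Iteration 2:
  α = (6 - (2)·0.583 - (-3)·1.869) / (6) = 1.740
  β = (-3 - (-3)·1.740 - (3)·1.869) / (-9) = 0.376
  γ = (11 - (-2)·1.740 - (-1)·0.376) / (7) = 2.122
Iteration 3:
  α = (6 - (2)·0.376 - (-3)·2.122) / (6) = 1.936
  β = (-3 - (-3)·1.936 - (3)·2.122) / (-9) = 0.395
  γ = (11 - (-2)·1.936 - (-1)·0.395) / (7) = 2.181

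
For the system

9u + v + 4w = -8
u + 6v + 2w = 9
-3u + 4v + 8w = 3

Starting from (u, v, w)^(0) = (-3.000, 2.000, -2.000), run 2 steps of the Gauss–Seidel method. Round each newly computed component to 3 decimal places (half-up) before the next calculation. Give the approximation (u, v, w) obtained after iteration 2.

(-0.774, 1.899, -0.865)

Iteration 1:
  u = (-8 - (1)·2.000 - (4)·-2.000) / (9) = -0.222
  v = (9 - (1)·-0.222 - (2)·-2.000) / (6) = 2.204
  w = (3 - (-3)·-0.222 - (4)·2.204) / (8) = -0.810
Iteration 2:
  u = (-8 - (1)·2.204 - (4)·-0.810) / (9) = -0.774
  v = (9 - (1)·-0.774 - (2)·-0.810) / (6) = 1.899
  w = (3 - (-3)·-0.774 - (4)·1.899) / (8) = -0.865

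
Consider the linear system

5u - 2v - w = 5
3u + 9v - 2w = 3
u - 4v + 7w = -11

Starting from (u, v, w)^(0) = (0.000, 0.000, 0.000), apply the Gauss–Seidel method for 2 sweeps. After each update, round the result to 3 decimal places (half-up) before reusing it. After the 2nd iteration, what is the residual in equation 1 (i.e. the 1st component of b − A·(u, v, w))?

Iteration 1:
  u = (5 - (-2)·0.000 - (-1)·0.000) / (5) = 1.000
  v = (3 - (3)·1.000 - (-2)·0.000) / (9) = 0.000
  w = (-11 - (1)·1.000 - (-4)·0.000) / (7) = -1.714
Iteration 2:
  u = (5 - (-2)·0.000 - (-1)·-1.714) / (5) = 0.657
  v = (3 - (3)·0.657 - (-2)·-1.714) / (9) = -0.267
  w = (-11 - (1)·0.657 - (-4)·-0.267) / (7) = -1.818
Residual b − A·x = (-0.637, -0.204, 0.001)

-0.637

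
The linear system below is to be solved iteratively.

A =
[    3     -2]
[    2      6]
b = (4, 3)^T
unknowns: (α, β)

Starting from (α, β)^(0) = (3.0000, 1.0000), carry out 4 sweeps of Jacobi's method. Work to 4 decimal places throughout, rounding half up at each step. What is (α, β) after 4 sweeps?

(1.4445, 0.0926)

Iteration 1:
  α = (4 - (-2)·1.0000) / (3) = 2.0000
  β = (3 - (2)·3.0000) / (6) = -0.5000
Iteration 2:
  α = (4 - (-2)·-0.5000) / (3) = 1.0000
  β = (3 - (2)·2.0000) / (6) = -0.1667
Iteration 3:
  α = (4 - (-2)·-0.1667) / (3) = 1.2222
  β = (3 - (2)·1.0000) / (6) = 0.1667
Iteration 4:
  α = (4 - (-2)·0.1667) / (3) = 1.4445
  β = (3 - (2)·1.2222) / (6) = 0.0926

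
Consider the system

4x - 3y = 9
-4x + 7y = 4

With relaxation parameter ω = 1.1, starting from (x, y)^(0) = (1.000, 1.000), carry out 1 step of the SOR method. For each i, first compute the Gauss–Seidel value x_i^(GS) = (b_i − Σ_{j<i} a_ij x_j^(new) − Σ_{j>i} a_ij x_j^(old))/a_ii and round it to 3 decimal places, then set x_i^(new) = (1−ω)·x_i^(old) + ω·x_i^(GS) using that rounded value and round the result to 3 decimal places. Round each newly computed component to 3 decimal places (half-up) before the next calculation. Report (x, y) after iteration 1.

Iteration 1:
  x: GS value = (9 - (-3)·1.000) / (4) = 3.000;  x ← (1−ω)·1.000 + ω·3.000 = 3.200
  y: GS value = (4 - (-4)·3.200) / (7) = 2.400;  y ← (1−ω)·1.000 + ω·2.400 = 2.540

(3.200, 2.540)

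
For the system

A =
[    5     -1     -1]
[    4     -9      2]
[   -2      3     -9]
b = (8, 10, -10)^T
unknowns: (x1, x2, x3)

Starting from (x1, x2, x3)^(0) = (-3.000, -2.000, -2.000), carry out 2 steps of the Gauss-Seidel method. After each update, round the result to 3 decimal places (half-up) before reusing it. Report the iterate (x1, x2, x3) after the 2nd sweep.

Iteration 1:
  x1 = (8 - (-1)·-2.000 - (-1)·-2.000) / (5) = 0.800
  x2 = (10 - (4)·0.800 - (2)·-2.000) / (-9) = -1.200
  x3 = (-10 - (-2)·0.800 - (3)·-1.200) / (-9) = 0.533
Iteration 2:
  x1 = (8 - (-1)·-1.200 - (-1)·0.533) / (5) = 1.467
  x2 = (10 - (4)·1.467 - (2)·0.533) / (-9) = -0.341
  x3 = (-10 - (-2)·1.467 - (3)·-0.341) / (-9) = 0.671

(1.467, -0.341, 0.671)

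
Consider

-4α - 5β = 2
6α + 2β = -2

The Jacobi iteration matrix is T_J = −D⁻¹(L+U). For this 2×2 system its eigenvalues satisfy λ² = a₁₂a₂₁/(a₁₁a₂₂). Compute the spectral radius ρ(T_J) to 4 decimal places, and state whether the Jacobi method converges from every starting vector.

1.9365

a₁₂a₂₁/(a₁₁a₂₂) = (-5)·(6) / ((-4)·(2)) = 3.750000
ρ = √|3.750000| = √3.750000 = 1.9365
ρ > 1, so Jacobi diverges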